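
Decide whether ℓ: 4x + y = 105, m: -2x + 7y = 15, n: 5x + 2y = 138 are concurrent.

Intersecting ℓ and m: solving the 2×2 system gives (x, y) = (24, 9).
Substitute into n: (5)(24) + (2)(9) = 138.
This equals 138, so (24, 9) lies on all three lines and they are concurrent.

Yes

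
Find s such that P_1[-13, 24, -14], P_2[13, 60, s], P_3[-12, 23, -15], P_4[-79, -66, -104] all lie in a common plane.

22

Normal to plane P_1P_3P_4: n = (0, 156, -156); plane equation n·P = 5928.
Requiring n·P_2 = 5928: (-156)s + (9360) = 5928.
So s = 22.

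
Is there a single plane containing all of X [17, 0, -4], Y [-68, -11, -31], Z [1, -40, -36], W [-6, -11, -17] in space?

Yes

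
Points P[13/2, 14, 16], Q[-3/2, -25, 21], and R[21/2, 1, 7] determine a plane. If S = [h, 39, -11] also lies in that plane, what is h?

53/2

The plane through P, Q, R has equation 416x − 52y + 260z = 6136.
Substituting S: (416)h + (-4888) = 6136, so h = 53/2.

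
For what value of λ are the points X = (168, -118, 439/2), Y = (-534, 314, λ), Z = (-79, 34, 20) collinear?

-695/2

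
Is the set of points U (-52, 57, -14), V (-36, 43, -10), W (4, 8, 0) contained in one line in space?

UV = (16, -14, 4), UW = (56, -49, 14).
UV × UW = (0, 0, 0).
The cross product vanishes, so the three points are collinear.

Yes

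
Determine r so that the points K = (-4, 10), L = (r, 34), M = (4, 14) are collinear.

44

Collinearity: (L − K) must be parallel to (M − K) = (8, 4).
Cross-multiplying the components: (r − (-4))·(4) = (24)·(8).
Solving gives r = 44.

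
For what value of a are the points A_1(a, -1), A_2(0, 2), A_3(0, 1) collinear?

0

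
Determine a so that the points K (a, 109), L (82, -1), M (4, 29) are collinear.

-204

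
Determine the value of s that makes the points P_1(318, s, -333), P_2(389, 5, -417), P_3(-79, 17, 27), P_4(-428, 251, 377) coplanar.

205

The points are coplanar iff P_1P_2 · (P_1P_3 × P_1P_4) = 0.
Expanding, this is linear in s: (-8844)s + (1813020) = 0.
So s = 205.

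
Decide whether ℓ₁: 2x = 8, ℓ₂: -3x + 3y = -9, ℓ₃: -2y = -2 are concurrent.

Intersecting ℓ₁ and ℓ₂: solving the 2×2 system gives (x, y) = (4, 1).
Substitute into ℓ₃: (0)(4) + (-2)(1) = -2.
This equals -2, so (4, 1) lies on all three lines and they are concurrent.

Yes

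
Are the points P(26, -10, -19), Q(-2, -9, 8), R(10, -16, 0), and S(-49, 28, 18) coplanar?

A normal to the plane through P, Q, R is n = PQ × PR = (181, 100, 184).
The plane has equation n·X = 210. For S: n·S = -2757.
-2757 ≠ 210, so S is off the plane.

No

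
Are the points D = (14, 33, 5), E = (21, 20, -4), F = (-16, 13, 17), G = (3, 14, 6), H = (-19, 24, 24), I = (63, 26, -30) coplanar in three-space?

No

The plane through D, E, F has normal n = DE × DF = (-336, 186, -530) and equation n·P = -1216.
Checking the remaining points: n·G = -1584, n·H = -1872, n·I = -432.
Since n·G = -1584 ≠ -1216, G is off the plane and the points are not all coplanar.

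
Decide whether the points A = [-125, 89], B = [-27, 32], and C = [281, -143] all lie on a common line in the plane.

No

AB = (98, -57), AC = (406, -232).
If collinear, AC would be a scalar multiple of AB. But (98)·(-232) ≠ (-57)·(406) (difference 406), so they are not parallel; the points are not collinear.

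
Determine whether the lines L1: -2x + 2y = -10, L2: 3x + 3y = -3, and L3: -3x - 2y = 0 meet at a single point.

Yes

Lines aᵢx + bᵢy = cᵢ with pairwise distinct directions are concurrent exactly when det[aᵢ bᵢ cᵢ] = 0.
Here the determinant is 0.
It vanishes, so the lines are concurrent at (2, -3).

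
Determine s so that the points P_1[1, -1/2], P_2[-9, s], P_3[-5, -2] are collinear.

-3

Collinearity: (P_2 − P_1) must be parallel to (P_3 − P_1) = (-6, -3/2).
Cross-multiplying the components: (s − (-1/2))·(-6) = (-10)·(-3/2).
Solving gives s = -3.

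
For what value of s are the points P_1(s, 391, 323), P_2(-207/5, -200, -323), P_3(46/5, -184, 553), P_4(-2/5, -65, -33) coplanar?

521/5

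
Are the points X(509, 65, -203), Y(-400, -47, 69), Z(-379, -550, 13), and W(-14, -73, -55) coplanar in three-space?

No

A normal to the plane through X, Y, Z is n = XY × XZ = (143088, -45192, 459579).
The plane has equation n·P = -23400225. For W: n·W = -23981061.
-23981061 ≠ -23400225, so W is off the plane.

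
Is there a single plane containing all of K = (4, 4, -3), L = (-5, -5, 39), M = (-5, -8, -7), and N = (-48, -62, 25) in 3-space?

The four points are coplanar iff the 3×3 determinant with rows KL, KM, KN is zero.
Rows: (-9, -9, 42), (-9, -12, -4), (-52, -66, 28).
Expanding along the first row: (-9)(-600) − (-9)(-460) + (42)(-30) = 0.
Zero determinant ⇒ coplanar.

Yes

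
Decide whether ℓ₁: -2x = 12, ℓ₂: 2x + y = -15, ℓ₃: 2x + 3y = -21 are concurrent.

Intersecting ℓ₁ and ℓ₂: solving the 2×2 system gives (x, y) = (-6, -3).
Substitute into ℓ₃: (2)(-6) + (3)(-3) = -21.
This equals -21, so (-6, -3) lies on all three lines and they are concurrent.

Yes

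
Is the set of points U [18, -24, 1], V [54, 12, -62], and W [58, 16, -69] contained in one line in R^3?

UV = (36, 36, -63), UW = (40, 40, -70).
Each component of UW is 10/9 times the corresponding component of UV, so UW = 10/9·UV and the points are collinear.

Yes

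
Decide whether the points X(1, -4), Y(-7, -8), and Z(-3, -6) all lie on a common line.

Yes

XY = (-8, -4), XZ = (-4, -2).
Twice the signed area of △XYZ is (-8)(-2) − (-4)(-4) = 0.
The triangle is degenerate (zero area), so the points are collinear.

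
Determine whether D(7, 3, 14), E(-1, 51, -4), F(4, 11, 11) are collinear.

DE = (-8, 48, -18), DF = (-3, 8, -3).
DE × DF = (0, 30, 80).
The cross product is nonzero, so the points do not lie on one line.

No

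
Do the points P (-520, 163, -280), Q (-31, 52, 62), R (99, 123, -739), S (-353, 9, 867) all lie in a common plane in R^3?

Yes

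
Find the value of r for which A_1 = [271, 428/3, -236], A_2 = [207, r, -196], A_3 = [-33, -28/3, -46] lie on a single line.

332/3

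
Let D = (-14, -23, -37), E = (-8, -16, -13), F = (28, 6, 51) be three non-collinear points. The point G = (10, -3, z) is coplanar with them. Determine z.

A normal to the plane is n = DE × DF = (-80, 480, -120).
G lies in the plane iff n · DG = 0.
This gives (-120)z + (3240) = 0, so z = 27.

27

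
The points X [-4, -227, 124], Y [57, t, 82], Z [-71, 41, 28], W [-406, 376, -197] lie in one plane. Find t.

Normal to plane XZW: n = (-28140, 17085, 67335); plane equation n·P = 4583805.
Requiring n·Y = 4583805: (17085)t + (3917490) = 4583805.
So t = 39.

39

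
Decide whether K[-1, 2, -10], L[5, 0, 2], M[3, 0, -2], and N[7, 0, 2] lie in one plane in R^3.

With K as base: KL = (6, -2, 12), KM = (4, -2, 8), KN = (8, -2, 12).
KM × KN = (-8, 16, 8).
KL · (KM × KN) = 16.
Since 16 ≠ 0, the four points are not coplanar.

No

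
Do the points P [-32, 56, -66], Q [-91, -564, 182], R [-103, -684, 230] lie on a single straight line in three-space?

PQ = (-59, -620, 248), PR = (-71, -740, 296).
Comparing components 3 and 1: (248)(-71) − (-59)(296) = -144 ≠ 0, so PQ and PR are not parallel and the points are not collinear.

No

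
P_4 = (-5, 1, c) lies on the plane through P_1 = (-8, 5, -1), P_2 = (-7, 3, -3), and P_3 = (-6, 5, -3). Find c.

-6

A normal to the plane is n = P_1P_2 × P_1P_3 = (4, -2, 4).
P_4 lies in the plane iff n · P_1P_4 = 0.
This gives (4)c + (24) = 0, so c = -6.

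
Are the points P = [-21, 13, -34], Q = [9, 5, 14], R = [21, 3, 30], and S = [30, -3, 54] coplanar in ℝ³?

The four points are coplanar iff the 3×3 determinant with rows PQ, PR, PS is zero.
Rows: (30, -8, 48), (42, -10, 64), (51, -16, 88).
Expanding along the first row: (30)(144) − (-8)(432) + (48)(-162) = 0.
Zero determinant ⇒ coplanar.

Yes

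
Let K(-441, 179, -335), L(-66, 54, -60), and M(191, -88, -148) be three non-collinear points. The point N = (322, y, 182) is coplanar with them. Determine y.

-84

A normal to the plane is n = KL × KM = (50050, 103675, -21125).
N lies in the plane iff n · KN = 0.
This gives (103675)y + (8708700) = 0, so y = -84.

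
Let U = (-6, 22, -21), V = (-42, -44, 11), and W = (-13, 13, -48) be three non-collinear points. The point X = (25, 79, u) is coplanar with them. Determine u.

Coplanarity requires UV · (UW × UX) = 0.
UV = (-36, -66, 32), UW = (-7, -9, -27); the triple product is linear in u with coefficient -138 and constant term -6900.
Setting it to zero: u = -50.

-50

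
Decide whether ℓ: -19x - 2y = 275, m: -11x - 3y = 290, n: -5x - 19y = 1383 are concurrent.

Intersecting ℓ and m: solving the 2×2 system gives (x, y) = (-7, -71).
Substitute into n: (-5)(-7) + (-19)(-71) = 1384.
But n requires 1383 ≠ 1384, so the three lines have no common point.

No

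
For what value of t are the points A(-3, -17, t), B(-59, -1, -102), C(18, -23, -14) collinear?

Direction BC = (77, -22, 88). From the x-coordinate of A, the parameter along the line is τ = (-3 − (-59))/77 = 8/11.
Then t = (-102) + 8/11·(88) = -38.

-38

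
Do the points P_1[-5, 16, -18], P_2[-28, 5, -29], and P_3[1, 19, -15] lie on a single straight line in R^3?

No

P_1P_2 = (-23, -11, -11), P_1P_3 = (6, 3, 3).
P_1P_2 × P_1P_3 = (0, 3, -3).
The cross product is nonzero, so the points do not lie on one line.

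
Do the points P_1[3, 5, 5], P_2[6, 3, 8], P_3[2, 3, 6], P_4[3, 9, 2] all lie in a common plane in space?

With P_1 as base: P_1P_2 = (3, -2, 3), P_1P_3 = (-1, -2, 1), P_1P_4 = (0, 4, -3).
P_1P_3 × P_1P_4 = (2, -3, -4).
P_1P_2 · (P_1P_3 × P_1P_4) = 0.
The scalar triple product vanishes, so the four points are coplanar.

Yes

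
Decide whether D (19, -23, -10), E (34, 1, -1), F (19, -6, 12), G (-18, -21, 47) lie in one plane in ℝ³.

The four points are coplanar iff the 3×3 determinant with rows DE, DF, DG is zero.
Rows: (15, 24, 9), (0, 17, 22), (-37, 2, 57).
Expanding along the first row: (15)(925) − (24)(814) + (9)(629) = 0.
Zero determinant ⇒ coplanar.

Yes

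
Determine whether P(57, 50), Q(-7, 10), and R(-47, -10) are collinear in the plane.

PQ = (-64, -40), PR = (-104, -60).
det[PQ; PR] = (-64)(-60) − (-40)(-104) = -320.
The determinant is nonzero, so they are not collinear.

No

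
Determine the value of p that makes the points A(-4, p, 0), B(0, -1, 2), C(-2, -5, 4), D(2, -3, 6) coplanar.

-3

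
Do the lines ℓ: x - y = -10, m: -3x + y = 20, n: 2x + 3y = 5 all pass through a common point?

The three lines meet at one point iff the augmented coefficient matrix [aᵢ bᵢ cᵢ] has rank < 3, i.e. its determinant vanishes.
Here the determinant is 0.
It vanishes, so the lines are concurrent at (-5, 5).

Yes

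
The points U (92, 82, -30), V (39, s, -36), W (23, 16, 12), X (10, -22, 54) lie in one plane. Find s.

60

The points are coplanar iff UV · (UW × UX) = 0.
Expanding, this is linear in s: (2352)s + (-141120) = 0.
So s = 60.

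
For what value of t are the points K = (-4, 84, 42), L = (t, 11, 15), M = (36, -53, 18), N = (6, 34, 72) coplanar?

19

The points are coplanar iff KL · (KM × KN) = 0.
Expanding, this is linear in t: (-5310)t + (100890) = 0.
So t = 19.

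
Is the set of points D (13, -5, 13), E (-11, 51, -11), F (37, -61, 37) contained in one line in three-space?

Yes

DE = (-24, 56, -24), DF = (24, -56, 24).
Each component of DF is -1 times the corresponding component of DE, so DF = -1·DE and the points are collinear.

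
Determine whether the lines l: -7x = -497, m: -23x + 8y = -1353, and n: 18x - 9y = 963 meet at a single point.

Yes

Lines aᵢx + bᵢy = cᵢ with pairwise distinct directions are concurrent exactly when det[aᵢ bᵢ cᵢ] = 0.
Here the determinant is 0.
It vanishes, so the lines are concurrent at (71, 35).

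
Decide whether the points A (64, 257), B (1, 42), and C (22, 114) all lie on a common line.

No

AB = (-63, -215), AC = (-42, -143).
If collinear, AC would be a scalar multiple of AB. But (-63)·(-143) ≠ (-215)·(-42) (difference -21), so they are not parallel; the points are not collinear.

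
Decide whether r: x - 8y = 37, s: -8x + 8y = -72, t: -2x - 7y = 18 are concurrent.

Intersecting r and s: solving the 2×2 system gives (x, y) = (5, -4).
Substitute into t: (-2)(5) + (-7)(-4) = 18.
This equals 18, so (5, -4) lies on all three lines and they are concurrent.

Yes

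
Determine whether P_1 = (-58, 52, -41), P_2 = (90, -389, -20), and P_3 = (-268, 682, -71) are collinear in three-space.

P_1P_2 = (148, -441, 21), P_1P_3 = (-210, 630, -30).
Comparing components 3 and 1: (21)(-210) − (148)(-30) = 30 ≠ 0, so P_1P_2 and P_1P_3 are not parallel and the points are not collinear.

No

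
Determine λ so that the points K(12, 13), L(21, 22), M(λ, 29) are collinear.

28

Collinearity: (M − K) must be parallel to (L − K) = (9, 9).
Cross-multiplying the components: (λ − 12)·(9) = (16)·(9).
Solving gives λ = 28.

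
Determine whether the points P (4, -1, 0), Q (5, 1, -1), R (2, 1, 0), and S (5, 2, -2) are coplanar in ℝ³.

No

The four points are coplanar iff the 3×3 determinant with rows PQ, PR, PS is zero.
Rows: (1, 2, -1), (-2, 2, 0), (1, 3, -2).
Expanding along the first row: (1)(-4) − (2)(4) + (-1)(-8) = -4.
Nonzero ⇒ not coplanar.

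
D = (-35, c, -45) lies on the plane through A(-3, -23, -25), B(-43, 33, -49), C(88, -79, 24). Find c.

32

A normal to the plane is n = AB × AC = (1400, -224, -2856).
D lies in the plane iff n · AD = 0.
This gives (-224)c + (7168) = 0, so c = 32.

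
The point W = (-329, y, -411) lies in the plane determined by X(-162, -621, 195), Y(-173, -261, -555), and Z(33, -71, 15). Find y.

-701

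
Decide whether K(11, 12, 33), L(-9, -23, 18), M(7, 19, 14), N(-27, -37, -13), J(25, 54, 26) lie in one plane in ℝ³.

No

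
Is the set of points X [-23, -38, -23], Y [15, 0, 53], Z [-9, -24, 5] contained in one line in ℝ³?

XY = (38, 38, 76), XZ = (14, 14, 28).
XY × XZ = (0, 0, 0).
The cross product vanishes, so the three points are collinear.

Yes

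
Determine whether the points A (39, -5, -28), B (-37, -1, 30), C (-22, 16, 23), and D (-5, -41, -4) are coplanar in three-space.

Yes

A normal to the plane through A, B, C is n = AB × AC = (-1014, 338, -1352).
The plane has equation n·P = -3380. For D: n·D = -3380.
Equal, so D lies in the plane and all four are coplanar.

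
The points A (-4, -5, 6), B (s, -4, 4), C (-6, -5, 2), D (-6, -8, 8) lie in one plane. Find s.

-4

The points are coplanar iff AB · (AC × AD) = 0.
Expanding, this is linear in s: (-12)s + (-48) = 0.
So s = -4.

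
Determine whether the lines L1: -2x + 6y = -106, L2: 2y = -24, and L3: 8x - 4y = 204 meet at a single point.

Lines aᵢx + bᵢy = cᵢ with pairwise distinct directions are concurrent exactly when det[aᵢ bᵢ cᵢ] = 0.
Here the determinant is -80.
Nonzero, so no common point exists.

No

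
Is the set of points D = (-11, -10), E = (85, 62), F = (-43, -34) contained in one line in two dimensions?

Yes

DE = (96, 72), DF = (-32, -24).
Checking proportionality: DF = -1/3·DE, so the vectors are parallel and the points are collinear.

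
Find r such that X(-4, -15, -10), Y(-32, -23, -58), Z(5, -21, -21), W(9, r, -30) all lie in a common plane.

-25

Normal to plane XYZ: n = (-200, -740, 240); plane equation n·P = 9500.
Requiring n·W = 9500: (-740)r + (-9000) = 9500.
So r = -25.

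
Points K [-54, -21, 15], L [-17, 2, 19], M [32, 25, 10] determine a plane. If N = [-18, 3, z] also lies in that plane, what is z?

22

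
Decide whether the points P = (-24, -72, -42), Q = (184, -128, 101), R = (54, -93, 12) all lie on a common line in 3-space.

No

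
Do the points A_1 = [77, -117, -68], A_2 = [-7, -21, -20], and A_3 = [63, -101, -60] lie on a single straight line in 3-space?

A_1A_2 = (-84, 96, 48), A_1A_3 = (-14, 16, 8).
Each component of A_1A_3 is 1/6 times the corresponding component of A_1A_2, so A_1A_3 = 1/6·A_1A_2 and the points are collinear.

Yes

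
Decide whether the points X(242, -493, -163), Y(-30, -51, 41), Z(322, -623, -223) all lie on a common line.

XY = (-272, 442, 204), XZ = (80, -130, -60).
Each component of XZ is -5/17 times the corresponding component of XY, so XZ = -5/17·XY and the points are collinear.

Yes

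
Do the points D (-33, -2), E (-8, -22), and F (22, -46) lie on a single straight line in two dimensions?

DE = (25, -20), DF = (55, -44).
Checking proportionality: DF = 11/5·DE, so the vectors are parallel and the points are collinear.

Yes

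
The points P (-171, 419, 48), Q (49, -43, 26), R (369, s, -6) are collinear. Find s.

-715

Direction PQ = (220, -462, -22). From the x-coordinate of R, the parameter along the line is τ = (369 − (-171))/220 = 27/11.
Then s = 419 + 27/11·(-462) = -715.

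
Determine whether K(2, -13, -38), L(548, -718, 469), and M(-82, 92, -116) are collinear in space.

No

KL = (546, -705, 507), KM = (-84, 105, -78).
KL × KM = (1755, 0, -1890).
The cross product is nonzero, so the points do not lie on one line.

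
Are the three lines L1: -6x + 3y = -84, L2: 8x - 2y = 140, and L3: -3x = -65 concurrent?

No

Intersecting L1 and L2: solving the 2×2 system gives (x, y) = (21, 14).
Substitute into L3: (-3)(21) + (0)(14) = -63.
But L3 requires -65 ≠ -63, so the three lines have no common point.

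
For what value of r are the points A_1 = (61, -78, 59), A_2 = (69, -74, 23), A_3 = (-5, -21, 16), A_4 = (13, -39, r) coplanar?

Normal to plane A_1A_2A_3: n = (1880, 2720, 720); plane equation n·P = -55000.
Requiring n·A_4 = -55000: (720)r + (-81640) = -55000.
So r = 37.

37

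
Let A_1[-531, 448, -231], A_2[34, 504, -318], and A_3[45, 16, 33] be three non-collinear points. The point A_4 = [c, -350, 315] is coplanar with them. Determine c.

The plane through A_1, A_2, A_3 has equation −22800x − 199272y − 276336z = -13333440.
Substituting A_4: (-22800)c + (-17300640) = -13333440, so c = -174.

-174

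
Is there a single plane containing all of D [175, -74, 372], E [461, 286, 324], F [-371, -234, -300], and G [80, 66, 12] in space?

Yes

A normal to the plane through D, E, F is n = DE × DF = (-249600, 218400, 150800).
The plane has equation n·P = -3744000. For G: n·G = -3744000.
Equal, so G lies in the plane and all four are coplanar.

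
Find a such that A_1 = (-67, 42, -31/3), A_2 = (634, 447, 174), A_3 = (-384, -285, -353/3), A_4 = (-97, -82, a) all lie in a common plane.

-36

The points are coplanar iff A_1A_2 · (A_1A_3 × A_1A_4) = 0.
Expanding, this is linear in a: (-100842)a + (-3630312) = 0.
So a = -36.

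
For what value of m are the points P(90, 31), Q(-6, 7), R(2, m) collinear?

Collinearity: (R − P) must be parallel to (Q − P) = (-96, -24).
Cross-multiplying the components: (m − 31)·(-96) = (-88)·(-24).
Solving gives m = 9.

9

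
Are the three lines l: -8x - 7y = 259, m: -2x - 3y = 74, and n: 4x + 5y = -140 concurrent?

No

The three lines meet at one point iff the augmented coefficient matrix [aᵢ bᵢ cᵢ] has rank < 3, i.e. its determinant vanishes.
Here the determinant is 6.
Nonzero, so no common point exists.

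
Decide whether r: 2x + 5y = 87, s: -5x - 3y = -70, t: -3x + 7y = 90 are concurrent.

No

Intersecting r and s: solving the 2×2 system gives (x, y) = (89/19, 295/19).
Substitute into t: (-3)(89/19) + (7)(295/19) = 1798/19.
But t requires 90 ≠ 1798/19, so the three lines have no common point.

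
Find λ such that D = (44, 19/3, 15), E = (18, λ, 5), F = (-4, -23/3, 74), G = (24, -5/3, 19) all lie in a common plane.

-17/3

Normal to plane DFG: n = (416, -988, 104); plane equation n·P = 40820/3.
Requiring n·E = 40820/3: (-988)λ + (8008) = 40820/3.
So λ = -17/3.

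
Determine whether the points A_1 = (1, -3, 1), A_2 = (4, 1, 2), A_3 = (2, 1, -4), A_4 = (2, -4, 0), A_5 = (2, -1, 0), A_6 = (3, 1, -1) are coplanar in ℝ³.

No

The plane through A_1, A_2, A_3 has normal n = A_1A_2 × A_1A_3 = (-24, 16, 8) and equation n·P = -64.
Checking the remaining points: n·A_4 = -112, n·A_5 = -64, n·A_6 = -64.
Since n·A_4 = -112 ≠ -64, A_4 is off the plane and the points are not all coplanar.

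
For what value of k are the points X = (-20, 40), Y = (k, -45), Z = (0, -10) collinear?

Collinearity: (Y − X) must be parallel to (Z − X) = (20, -50).
Cross-multiplying the components: (k − (-20))·(-50) = (-85)·(20).
Solving gives k = 14.

14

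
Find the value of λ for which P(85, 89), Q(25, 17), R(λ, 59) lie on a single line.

Collinearity: (R − P) must be parallel to (Q − P) = (-60, -72).
Cross-multiplying the components: (λ − 85)·(-72) = (-30)·(-60).
Solving gives λ = 60.

60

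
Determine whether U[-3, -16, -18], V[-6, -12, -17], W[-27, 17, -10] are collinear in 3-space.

No

UV = (-3, 4, 1), UW = (-24, 33, 8).
Comparing components 2 and 3: (4)(8) − (1)(33) = -1 ≠ 0, so UV and UW are not parallel and the points are not collinear.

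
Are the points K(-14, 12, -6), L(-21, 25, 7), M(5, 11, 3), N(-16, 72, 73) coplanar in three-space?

No

A normal to the plane through K, L, M is n = KL × KM = (130, 310, -240).
The plane has equation n·P = 3340. For N: n·N = 2720.
2720 ≠ 3340, so N is off the plane.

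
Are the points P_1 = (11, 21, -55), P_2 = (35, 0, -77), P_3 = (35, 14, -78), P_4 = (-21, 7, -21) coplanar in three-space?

No

A normal to the plane through P_1, P_2, P_3 is n = P_1P_2 × P_1P_3 = (329, 24, 336).
The plane has equation n·P = -14357. For P_4: n·P_4 = -13797.
-13797 ≠ -14357, so P_4 is off the plane.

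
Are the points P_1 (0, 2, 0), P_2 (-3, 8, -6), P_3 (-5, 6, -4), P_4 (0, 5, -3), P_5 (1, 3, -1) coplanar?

Yes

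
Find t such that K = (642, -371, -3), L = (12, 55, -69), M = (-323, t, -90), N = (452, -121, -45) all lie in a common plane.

The points are coplanar iff KL · (KM × KN) = 0.
Expanding, this is linear in t: (13920)t + (-2839680) = 0.
So t = 204.

204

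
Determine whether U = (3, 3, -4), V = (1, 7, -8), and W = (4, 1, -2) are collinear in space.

Yes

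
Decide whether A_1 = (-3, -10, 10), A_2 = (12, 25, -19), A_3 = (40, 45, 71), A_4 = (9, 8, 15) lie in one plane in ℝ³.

No

A normal to the plane through A_1, A_2, A_3 is n = A_1A_2 × A_1A_3 = (3730, -2162, -680).
The plane has equation n·P = 3630. For A_4: n·A_4 = 6074.
6074 ≠ 3630, so A_4 is off the plane.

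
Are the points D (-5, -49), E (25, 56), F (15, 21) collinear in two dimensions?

DE = (30, 105), DF = (20, 70).
Twice the signed area of △DEF is (30)(70) − (105)(20) = 0.
The triangle is degenerate (zero area), so the points are collinear.

Yes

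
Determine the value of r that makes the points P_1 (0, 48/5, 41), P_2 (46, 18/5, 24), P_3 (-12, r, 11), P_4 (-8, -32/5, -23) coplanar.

The points are coplanar iff P_1P_2 · (P_1P_3 × P_1P_4) = 0.
Expanding, this is linear in r: (-3080)r + (7392) = 0.
So r = 12/5.

12/5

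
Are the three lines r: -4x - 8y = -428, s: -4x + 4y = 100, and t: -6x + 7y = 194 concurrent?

Yes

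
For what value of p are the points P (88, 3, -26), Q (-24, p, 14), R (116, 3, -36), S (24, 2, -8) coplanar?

3

Normal to plane PRS: n = (-10, 136, -28); plane equation n·X = 256.
Requiring n·Q = 256: (136)p + (-152) = 256.
So p = 3.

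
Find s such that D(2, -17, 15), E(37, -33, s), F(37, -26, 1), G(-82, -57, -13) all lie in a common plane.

The points are coplanar iff DE · (DF × DG) = 0.
Expanding, this is linear in s: (-2156)s + (-12936) = 0.
So s = -6.

-6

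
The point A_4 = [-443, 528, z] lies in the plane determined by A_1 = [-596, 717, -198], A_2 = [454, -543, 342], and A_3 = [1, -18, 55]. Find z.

A normal to the plane is n = A_1A_2 × A_1A_3 = (78120, 56730, -19530).
A_4 lies in the plane iff n · A_1A_4 = 0.
This gives (-19530)z + (-2636550) = 0, so z = -135.

-135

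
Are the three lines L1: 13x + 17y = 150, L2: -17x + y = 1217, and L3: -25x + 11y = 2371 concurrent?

No

Intersecting L1 and L2: solving the 2×2 system gives (x, y) = (-20539/302, 18371/302).
Substitute into L3: (-25)(-20539/302) + (11)(18371/302) = 357778/151.
But L3 requires 2371 ≠ 357778/151, so the three lines have no common point.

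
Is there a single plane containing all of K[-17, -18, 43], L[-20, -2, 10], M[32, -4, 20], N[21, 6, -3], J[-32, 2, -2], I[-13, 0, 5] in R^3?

The plane through K, L, M has normal n = KL × KM = (94, -1686, -826) and equation n·P = -6768.
Checking the remaining points: n·N = -5664, n·J = -4728, n·I = -5352.
Since n·N = -5664 ≠ -6768, N is off the plane and the points are not all coplanar.

No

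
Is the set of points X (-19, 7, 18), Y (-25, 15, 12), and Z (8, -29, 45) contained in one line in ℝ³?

XY = (-6, 8, -6), XZ = (27, -36, 27).
XY × XZ = (0, 0, 0).
The cross product vanishes, so the three points are collinear.

Yes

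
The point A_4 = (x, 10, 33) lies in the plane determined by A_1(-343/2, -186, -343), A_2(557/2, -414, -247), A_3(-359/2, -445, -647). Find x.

The plane through A_1, A_2, A_3 has equation 94176x + 136032y − 118374z = -850854.
Substituting A_4: (94176)x + (-2546022) = -850854, so x = 18.

18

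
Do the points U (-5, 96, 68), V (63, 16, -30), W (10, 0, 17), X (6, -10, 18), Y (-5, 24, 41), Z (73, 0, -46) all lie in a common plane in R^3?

The plane through U, V, W has normal n = UV × UW = (-5328, 1998, -5328) and equation n·P = -143856.
Checking the remaining points: n·X = -147852, n·Y = -143856, n·Z = -143856.
Since n·X = -147852 ≠ -143856, X is off the plane and the points are not all coplanar.

No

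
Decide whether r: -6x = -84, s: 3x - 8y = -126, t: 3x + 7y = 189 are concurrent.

Intersecting r and s: solving the 2×2 system gives (x, y) = (14, 21).
Substitute into t: (3)(14) + (7)(21) = 189.
This equals 189, so (14, 21) lies on all three lines and they are concurrent.

Yes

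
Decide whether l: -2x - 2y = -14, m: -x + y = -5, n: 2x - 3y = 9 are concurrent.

Yes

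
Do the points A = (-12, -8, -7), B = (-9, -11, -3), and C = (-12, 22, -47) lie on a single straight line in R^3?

No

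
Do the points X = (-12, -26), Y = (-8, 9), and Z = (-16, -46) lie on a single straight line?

XY = (4, 35), XZ = (-4, -20).
If collinear, XZ would be a scalar multiple of XY. But (4)·(-20) ≠ (35)·(-4) (difference 60), so they are not parallel; the points are not collinear.

No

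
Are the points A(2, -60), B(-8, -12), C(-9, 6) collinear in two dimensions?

No

AB = (-10, 48), AC = (-11, 66).
det[AB; AC] = (-10)(66) − (48)(-11) = -132.
The determinant is nonzero, so they are not collinear.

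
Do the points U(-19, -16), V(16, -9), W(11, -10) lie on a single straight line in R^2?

UV = (35, 7), UW = (30, 6).
det[UV; UW] = (35)(6) − (7)(30) = 0.
The determinant is zero, so the points are collinear.

Yes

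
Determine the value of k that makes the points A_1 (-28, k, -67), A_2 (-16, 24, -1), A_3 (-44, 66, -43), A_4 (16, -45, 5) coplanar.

18

The points are coplanar iff A_1A_2 · (A_1A_3 × A_1A_4) = 0.
Expanding, this is linear in k: (1176)k + (-21168) = 0.
So k = 18.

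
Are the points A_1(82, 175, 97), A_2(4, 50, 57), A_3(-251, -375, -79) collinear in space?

A_1A_2 = (-78, -125, -40), A_1A_3 = (-333, -550, -176).
Comparing components 3 and 1: (-40)(-333) − (-78)(-176) = -408 ≠ 0, so A_1A_2 and A_1A_3 are not parallel and the points are not collinear.

No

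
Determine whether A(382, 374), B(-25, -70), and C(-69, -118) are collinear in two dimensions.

AB = (-407, -444), AC = (-451, -492).
det[AB; AC] = (-407)(-492) − (-444)(-451) = 0.
The determinant is zero, so the points are collinear.

Yes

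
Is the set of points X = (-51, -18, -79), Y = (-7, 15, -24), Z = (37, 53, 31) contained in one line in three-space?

XY = (44, 33, 55), XZ = (88, 71, 110).
Comparing components 2 and 3: (33)(110) − (55)(71) = -275 ≠ 0, so XY and XZ are not parallel and the points are not collinear.

No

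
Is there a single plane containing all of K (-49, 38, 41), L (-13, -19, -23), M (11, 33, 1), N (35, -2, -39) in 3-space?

No

With K as base: KL = (36, -57, -64), KM = (60, -5, -40), KN = (84, -40, -80).
KM × KN = (-1200, 1440, -1980).
KL · (KM × KN) = 1440.
Since 1440 ≠ 0, the four points are not coplanar.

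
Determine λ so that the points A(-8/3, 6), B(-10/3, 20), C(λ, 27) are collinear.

-11/3

Collinearity: (C − A) must be parallel to (B − A) = (-2/3, 14).
Cross-multiplying the components: (λ − (-8/3))·(14) = (21)·(-2/3).
Solving gives λ = -11/3.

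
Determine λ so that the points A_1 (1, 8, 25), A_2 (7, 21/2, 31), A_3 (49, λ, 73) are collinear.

Direction A_1A_2 = (6, 5/2, 6). From the x-coordinate of A_3, the parameter along the line is τ = (49 − 1)/6 = 8.
Then λ = 8 + 8·(5/2) = 28.

28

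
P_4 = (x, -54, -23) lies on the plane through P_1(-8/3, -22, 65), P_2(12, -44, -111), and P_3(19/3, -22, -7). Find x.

The plane through P_1, P_2, P_3 has equation 1584x − 528y + 198z = 20262.
Substituting P_4: (1584)x + (23958) = 20262, so x = -7/3.

-7/3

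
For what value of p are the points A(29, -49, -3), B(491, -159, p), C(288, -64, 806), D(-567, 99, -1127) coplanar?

899

The points are coplanar iff AB · (AC × AD) = 0.
Expanding, this is linear in p: (29392)p + (-26423408) = 0.
So p = 899.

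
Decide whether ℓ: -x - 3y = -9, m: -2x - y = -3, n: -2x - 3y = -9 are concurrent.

Lines aᵢx + bᵢy = cᵢ with pairwise distinct directions are concurrent exactly when det[aᵢ bᵢ cᵢ] = 0.
Here the determinant is 0.
It vanishes, so the lines are concurrent at (0, 3).

Yes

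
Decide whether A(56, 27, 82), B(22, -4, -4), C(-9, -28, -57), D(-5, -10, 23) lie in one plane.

No

A normal to the plane through A, B, C is n = AB × AC = (-421, 864, -145).
The plane has equation n·P = -12138. For D: n·D = -9870.
-9870 ≠ -12138, so D is off the plane.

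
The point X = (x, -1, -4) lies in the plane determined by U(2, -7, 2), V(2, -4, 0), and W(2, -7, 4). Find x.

2

A normal to the plane is n = UV × UW = (6, 0, 0).
X lies in the plane iff n · UX = 0.
This gives (6)x + (-12) = 0, so x = 2.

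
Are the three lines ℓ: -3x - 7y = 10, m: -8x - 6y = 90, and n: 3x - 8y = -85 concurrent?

Yes

Intersecting ℓ and m: solving the 2×2 system gives (x, y) = (-15, 5).
Substitute into n: (3)(-15) + (-8)(5) = -85.
This equals -85, so (-15, 5) lies on all three lines and they are concurrent.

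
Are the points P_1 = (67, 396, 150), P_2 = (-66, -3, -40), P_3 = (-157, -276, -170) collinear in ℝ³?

P_1P_2 = (-133, -399, -190), P_1P_3 = (-224, -672, -320).
Each component of P_1P_3 is 32/19 times the corresponding component of P_1P_2, so P_1P_3 = 32/19·P_1P_2 and the points are collinear.

Yes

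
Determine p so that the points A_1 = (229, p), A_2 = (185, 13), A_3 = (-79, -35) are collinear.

21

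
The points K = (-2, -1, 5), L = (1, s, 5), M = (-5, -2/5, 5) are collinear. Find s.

Collinearity requires KL × KM = 0; each component is linear in s.
The z-component gives (3)s + (24/5) = 0, so s = -8/5.
The remaining components then also vanish.

-8/5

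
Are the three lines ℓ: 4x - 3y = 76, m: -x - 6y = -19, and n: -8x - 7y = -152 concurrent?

Yes

Intersecting ℓ and m: solving the 2×2 system gives (x, y) = (19, 0).
Substitute into n: (-8)(19) + (-7)(0) = -152.
This equals -152, so (19, 0) lies on all three lines and they are concurrent.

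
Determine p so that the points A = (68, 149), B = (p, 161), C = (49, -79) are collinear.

Collinearity: (B − A) must be parallel to (C − A) = (-19, -228).
Cross-multiplying the components: (p − 68)·(-228) = (12)·(-19).
Solving gives p = 69.

69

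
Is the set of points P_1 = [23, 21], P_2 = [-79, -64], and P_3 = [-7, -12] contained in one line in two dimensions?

P_1P_2 = (-102, -85), P_1P_3 = (-30, -33).
det[P_1P_2; P_1P_3] = (-102)(-33) − (-85)(-30) = 816.
The determinant is nonzero, so they are not collinear.

No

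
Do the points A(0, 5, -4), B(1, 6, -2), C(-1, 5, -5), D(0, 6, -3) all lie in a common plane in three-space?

Yes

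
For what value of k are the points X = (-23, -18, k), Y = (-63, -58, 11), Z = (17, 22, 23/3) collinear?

Collinearity requires XY × XZ = 0; each component is linear in k.
The x-component gives (80)k + (-2240/3) = 0, so k = 28/3.
The remaining components then also vanish.

28/3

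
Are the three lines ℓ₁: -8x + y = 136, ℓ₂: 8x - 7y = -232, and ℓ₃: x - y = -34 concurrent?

Lines aᵢx + bᵢy = cᵢ with pairwise distinct directions are concurrent exactly when det[aᵢ bᵢ cᵢ] = 0.
Here the determinant is -144.
Nonzero, so no common point exists.

No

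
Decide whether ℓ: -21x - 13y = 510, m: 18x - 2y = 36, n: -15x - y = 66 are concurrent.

Yes

The three lines meet at one point iff the augmented coefficient matrix [aᵢ bᵢ cᵢ] has rank < 3, i.e. its determinant vanishes.
Here the determinant is 0.
It vanishes, so the lines are concurrent at (-2, -36).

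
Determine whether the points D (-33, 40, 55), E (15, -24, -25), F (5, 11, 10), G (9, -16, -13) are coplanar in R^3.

The four points are coplanar iff the 3×3 determinant with rows DE, DF, DG is zero.
Rows: (48, -64, -80), (38, -29, -45), (42, -56, -68).
Expanding along the first row: (48)(-548) − (-64)(-694) + (-80)(-910) = 2080.
Nonzero ⇒ not coplanar.

No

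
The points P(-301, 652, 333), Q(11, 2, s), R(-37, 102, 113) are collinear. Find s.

73

Direction PR = (264, -550, -220). From the x-coordinate of Q, the parameter along the line is τ = (11 − (-301))/264 = 13/11.
Then s = 333 + 13/11·(-220) = 73.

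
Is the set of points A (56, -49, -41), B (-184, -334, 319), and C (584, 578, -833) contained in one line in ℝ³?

AB = (-240, -285, 360), AC = (528, 627, -792).
AB × AC = (0, 0, 0).
The cross product vanishes, so the three points are collinear.

Yes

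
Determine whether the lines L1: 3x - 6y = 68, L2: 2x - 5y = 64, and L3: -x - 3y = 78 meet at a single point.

Lines aᵢx + bᵢy = cᵢ with pairwise distinct directions are concurrent exactly when det[aᵢ bᵢ cᵢ] = 0.
Here the determinant is -22.
Nonzero, so no common point exists.

No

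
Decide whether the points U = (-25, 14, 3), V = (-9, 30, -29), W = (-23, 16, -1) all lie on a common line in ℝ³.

UV = (16, 16, -32), UW = (2, 2, -4).
UV × UW = (0, 0, 0).
The cross product vanishes, so the three points are collinear.

Yes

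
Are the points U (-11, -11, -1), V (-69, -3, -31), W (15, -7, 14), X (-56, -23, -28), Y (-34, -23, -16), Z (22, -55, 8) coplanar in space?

The plane through U, V, W has normal n = UV × UW = (240, 90, -440) and equation n·P = -3190.
Checking the remaining points: n·X = -3190, n·Y = -3190, n·Z = -3190.
All equal -3190, so all 6 points lie in one plane.

Yes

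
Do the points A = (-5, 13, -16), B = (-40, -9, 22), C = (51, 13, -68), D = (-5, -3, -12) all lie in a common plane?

A normal to the plane through A, B, C is n = AB × AC = (1144, 308, 1232).
The plane has equation n·P = -21428. For D: n·D = -21428.
Equal, so D lies in the plane and all four are coplanar.

Yes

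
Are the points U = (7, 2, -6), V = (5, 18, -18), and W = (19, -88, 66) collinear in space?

UV = (-2, 16, -12), UW = (12, -90, 72).
UV × UW = (72, 0, -12).
The cross product is nonzero, so the points do not lie on one line.

No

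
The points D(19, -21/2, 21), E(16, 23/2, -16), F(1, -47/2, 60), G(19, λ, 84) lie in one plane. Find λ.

The points are coplanar iff DE · (DF × DG) = 0.
Expanding, this is linear in λ: (783)λ + (71253/2) = 0.
So λ = -91/2.

-91/2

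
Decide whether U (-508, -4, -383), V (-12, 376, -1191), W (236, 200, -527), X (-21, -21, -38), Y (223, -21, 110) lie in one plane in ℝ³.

Yes

The plane through U, V, W has normal n = UV × UW = (110112, -529728, -181536) and equation n·P = 15710304.
Checking the remaining points: n·X = 15710304, n·Y = 15710304.
All equal 15710304, so all 5 points lie in one plane.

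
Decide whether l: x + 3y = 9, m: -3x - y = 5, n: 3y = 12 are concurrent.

Yes

Lines aᵢx + bᵢy = cᵢ with pairwise distinct directions are concurrent exactly when det[aᵢ bᵢ cᵢ] = 0.
Here the determinant is 0.
It vanishes, so the lines are concurrent at (-3, 4).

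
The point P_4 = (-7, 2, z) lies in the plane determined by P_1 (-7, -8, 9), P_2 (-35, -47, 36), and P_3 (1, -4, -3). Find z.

15

Coplanarity requires P_1P_2 · (P_1P_3 × P_1P_4) = 0.
P_1P_2 = (-28, -39, 27), P_1P_3 = (8, 4, -12); the triple product is linear in z with coefficient 200 and constant term -3000.
Setting it to zero: z = 15.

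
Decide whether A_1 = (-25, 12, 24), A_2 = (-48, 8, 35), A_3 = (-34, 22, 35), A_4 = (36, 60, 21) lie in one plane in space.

No

A normal to the plane through A_1, A_2, A_3 is n = A_1A_2 × A_1A_3 = (-154, 154, -266).
The plane has equation n·P = -686. For A_4: n·A_4 = -1890.
-1890 ≠ -686, so A_4 is off the plane.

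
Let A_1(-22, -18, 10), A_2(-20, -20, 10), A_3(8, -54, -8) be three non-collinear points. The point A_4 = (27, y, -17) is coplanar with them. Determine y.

-76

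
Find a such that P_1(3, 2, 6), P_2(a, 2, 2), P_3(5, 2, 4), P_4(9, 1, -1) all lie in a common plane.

7

Coplanarity ⇔ det[P_1P_2; P_1P_3; P_1P_4] = 0.
Expanding, this is linear in a: (-2)a + (14) = 0.
So a = 7.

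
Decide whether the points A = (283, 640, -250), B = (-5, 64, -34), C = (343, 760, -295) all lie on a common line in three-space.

AB = (-288, -576, 216), AC = (60, 120, -45).
Each component of AC is -5/24 times the corresponding component of AB, so AC = -5/24·AB and the points are collinear.

Yes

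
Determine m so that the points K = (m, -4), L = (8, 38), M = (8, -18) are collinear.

Collinearity: (K − L) must be parallel to (M − L) = (0, -56).
Cross-multiplying the components: (m − 8)·(-56) = (-42)·(0).
Solving gives m = 8.

8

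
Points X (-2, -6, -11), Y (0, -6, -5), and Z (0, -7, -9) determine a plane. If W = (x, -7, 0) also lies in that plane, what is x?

Coplanarity requires XY · (XZ × XW) = 0.
XY = (2, 0, 6), XZ = (2, -1, 2); the triple product is linear in x with coefficient 6 and constant term -18.
Setting it to zero: x = 3.

3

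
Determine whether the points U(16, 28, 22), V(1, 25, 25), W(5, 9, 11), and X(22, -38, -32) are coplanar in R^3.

A normal to the plane through U, V, W is n = UV × UW = (90, -198, 252).
The plane has equation n·P = 1440. For X: n·X = 1440.
Equal, so X lies in the plane and all four are coplanar.

Yes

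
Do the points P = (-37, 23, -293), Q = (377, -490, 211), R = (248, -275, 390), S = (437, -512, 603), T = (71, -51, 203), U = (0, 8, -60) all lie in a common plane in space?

The plane through P, Q, R has normal n = PQ × PR = (-200187, -139122, 22833) and equation n·X = -2482956.
Checking the remaining points: n·S = -2482956, n·T = -2482956, n·U = -2482956.
All equal -2482956, so all 6 points lie in one plane.

Yes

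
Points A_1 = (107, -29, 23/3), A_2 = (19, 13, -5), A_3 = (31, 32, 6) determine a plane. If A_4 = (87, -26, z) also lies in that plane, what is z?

A normal to the plane is n = A_1A_2 × A_1A_3 = (2108/3, 816, -2176).
A_4 lies in the plane iff n · A_1A_4 = 0.
This gives (-2176)z + (15232/3) = 0, so z = 7/3.

7/3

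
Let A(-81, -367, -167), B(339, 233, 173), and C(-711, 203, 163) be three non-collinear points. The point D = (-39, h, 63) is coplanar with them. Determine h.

36

The plane through A, B, C has equation 4200x − 352800y + 617400z = 26031600.
Substituting D: (-352800)h + (38732400) = 26031600, so h = 36.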